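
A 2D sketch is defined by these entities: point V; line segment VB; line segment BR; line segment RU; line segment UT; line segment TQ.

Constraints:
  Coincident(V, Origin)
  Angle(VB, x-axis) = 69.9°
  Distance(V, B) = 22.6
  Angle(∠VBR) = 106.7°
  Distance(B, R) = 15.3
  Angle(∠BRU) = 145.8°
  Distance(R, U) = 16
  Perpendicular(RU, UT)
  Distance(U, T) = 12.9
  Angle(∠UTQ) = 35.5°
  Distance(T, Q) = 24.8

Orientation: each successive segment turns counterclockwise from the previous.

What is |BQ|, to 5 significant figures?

21.346

V is at the origin; VB runs at 69.9° with length 22.6, so B = (7.7667, 21.224). ∠VBR = 106.7° gives BR at 143.20° from the x-axis; with |BR| = 15.3, R = (-4.4845, 30.389). ∠BRU = 145.8° gives RU at 177.40° from the x-axis; with |RU| = 16.0, U = (-20.468, 31.114). RU ⟂ UT, so UT runs at -92.600°; with |UT| = 12.9, T = (-21.053, 18.228). ∠UTQ = 35.5° gives TQ at 51.900° from the x-axis; with |TQ| = 24.8, Q = (-5.7507, 37.744). Then |BQ| = |Q − B| = 21.346.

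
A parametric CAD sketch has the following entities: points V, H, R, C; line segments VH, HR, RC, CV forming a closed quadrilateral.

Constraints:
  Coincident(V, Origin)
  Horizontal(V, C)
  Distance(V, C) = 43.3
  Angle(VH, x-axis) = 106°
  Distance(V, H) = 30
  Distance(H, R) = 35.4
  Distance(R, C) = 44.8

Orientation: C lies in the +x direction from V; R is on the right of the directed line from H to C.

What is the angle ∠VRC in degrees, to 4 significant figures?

71.66°

V is at the origin; V and C share the same y with |VC| = 43.3 and C in +x, so C = (43.3, 0). VH runs at 106.0° with |VH| = 30.0, so H = (-8.269, 28.84). R is determined by |HR| = 35.4 and |RC| = 44.8 together: it lies at the intersection of circle(H, 35.4) and circle(C, 44.8). With |HC| = 59.08, the foot of the radical line on HC is 23.16 from H and the perpendicular offset is √(35.4² − 23.16²) = 26.77. Taking the right-of-HC solution: R = (-1.119, -5.832).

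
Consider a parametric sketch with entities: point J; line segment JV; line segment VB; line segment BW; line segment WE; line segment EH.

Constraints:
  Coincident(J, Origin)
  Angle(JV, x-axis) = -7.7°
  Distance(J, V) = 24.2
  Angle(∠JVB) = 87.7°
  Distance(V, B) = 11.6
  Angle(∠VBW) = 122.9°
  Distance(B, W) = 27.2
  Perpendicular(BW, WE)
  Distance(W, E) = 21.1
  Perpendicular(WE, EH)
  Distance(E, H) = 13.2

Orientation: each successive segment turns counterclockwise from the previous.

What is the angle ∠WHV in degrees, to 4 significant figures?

92.80°

J is at the origin; JV runs at -7.7° with length 24.2, so V = (23.98, -3.242). ∠JVB = 87.7° gives VB at 84.60° from the x-axis; with |VB| = 11.6, B = (25.07, 8.306). ∠VBW = 122.9° gives BW at 141.7° from the x-axis; with |BW| = 27.2, W = (3.728, 25.16). BW ⟂ WE, so WE runs at -128.3°; with |WE| = 21.1, E = (-9.350, 8.605). WE is perpendicular to EH, so EH runs at -38.30°; with |EH| = 13.2, H = (1.009, 0.4242). Then cos ∠WHV = HW·HV / (|HW||HV|), giving 92.80°.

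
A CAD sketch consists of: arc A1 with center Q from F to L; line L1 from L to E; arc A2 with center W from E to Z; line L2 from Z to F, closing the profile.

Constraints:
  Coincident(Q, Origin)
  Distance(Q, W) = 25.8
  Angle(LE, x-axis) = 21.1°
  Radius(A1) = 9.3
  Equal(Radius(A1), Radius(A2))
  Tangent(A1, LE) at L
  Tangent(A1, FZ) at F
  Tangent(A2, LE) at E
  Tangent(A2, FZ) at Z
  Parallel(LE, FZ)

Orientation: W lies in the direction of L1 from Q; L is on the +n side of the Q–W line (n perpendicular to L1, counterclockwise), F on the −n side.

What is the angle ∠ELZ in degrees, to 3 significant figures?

35.8°

The slot axis is L1's direction at 21.1°, so u = (cos 21.1°, sin 21.1°) = (0.933, 0.360) and n = (−sin 21.1°, cos 21.1°) = (-0.360, 0.933). Q is at the origin and W lies 25.8 along u from Q, so W = 25.8·u = (24.1, 9.29). Tangency of A1 to both parallel lines with radius 9.3 puts L and F at Q ± 9.3·n: L = (-3.35, 8.68), F = (3.35, -8.68). Equal radii place E and Z the same way about W: E = W + 9.3·n = (20.7, 18.0), Z = W − 9.3·n = (27.4, 0.611). Then cos ∠ELZ = LE·LZ / (|LE||LZ|), giving 35.8°.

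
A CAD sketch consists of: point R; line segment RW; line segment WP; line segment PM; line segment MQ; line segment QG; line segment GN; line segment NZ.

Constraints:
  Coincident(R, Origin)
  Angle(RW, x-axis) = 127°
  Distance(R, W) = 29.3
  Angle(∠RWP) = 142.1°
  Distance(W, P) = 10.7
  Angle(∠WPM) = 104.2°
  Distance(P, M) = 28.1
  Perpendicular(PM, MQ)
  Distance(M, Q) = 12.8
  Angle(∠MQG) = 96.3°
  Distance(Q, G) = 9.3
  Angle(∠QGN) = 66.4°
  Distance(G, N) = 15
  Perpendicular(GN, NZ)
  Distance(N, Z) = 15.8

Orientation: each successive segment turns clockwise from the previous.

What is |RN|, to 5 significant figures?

40.276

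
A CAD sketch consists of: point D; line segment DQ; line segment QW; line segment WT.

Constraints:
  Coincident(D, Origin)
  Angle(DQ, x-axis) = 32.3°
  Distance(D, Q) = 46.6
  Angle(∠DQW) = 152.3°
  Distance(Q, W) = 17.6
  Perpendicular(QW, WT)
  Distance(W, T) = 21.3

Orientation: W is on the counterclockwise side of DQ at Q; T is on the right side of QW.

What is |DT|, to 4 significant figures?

72.87

D is at the origin; DQ runs at 32.3° with length 46.6, so Q = 46.6·(cos 32.3°, sin 32.3°) = (39.39, 24.90). ∠DQW = 152.3°, so QW runs at 32.3° + (180° − 152.3°) = 60.00° from the x-axis; with |QW| = 17.6, W = Q + 17.6·(cos 60.00°, sin 60.00°) = (48.19, 40.14). QW is perpendicular to WT; with |WT| = 21.3 on the right of QW, T = W + 21.3·(0.8660, -0.5000) = (66.64, 29.49). Then |DT| = |T − D| = 72.87.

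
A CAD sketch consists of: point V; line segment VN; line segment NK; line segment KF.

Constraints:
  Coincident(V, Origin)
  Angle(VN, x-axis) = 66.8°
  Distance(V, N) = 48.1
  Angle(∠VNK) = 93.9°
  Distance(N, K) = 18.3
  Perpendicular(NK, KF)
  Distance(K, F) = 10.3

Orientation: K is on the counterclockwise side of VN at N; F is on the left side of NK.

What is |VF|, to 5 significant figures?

43.425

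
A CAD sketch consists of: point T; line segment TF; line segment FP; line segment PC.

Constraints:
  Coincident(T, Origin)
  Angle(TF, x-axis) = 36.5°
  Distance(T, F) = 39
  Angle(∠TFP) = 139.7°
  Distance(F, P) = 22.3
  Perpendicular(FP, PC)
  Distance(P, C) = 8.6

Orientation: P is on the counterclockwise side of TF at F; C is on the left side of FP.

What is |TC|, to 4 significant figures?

54.63

T is at the origin; TF runs at 36.5° with length 39.0, so F = 39.0·(cos 36.5°, sin 36.5°) = (31.35, 23.20). ∠TFP = 139.7°, so FP runs at 36.5° + (180° − 139.7°) = 76.80° from the x-axis; with |FP| = 22.3, P = F + 22.3·(cos 76.80°, sin 76.80°) = (36.44, 44.91). The perpendicularity gives PC at right angles to FP; with |PC| = 8.6 on the left of FP, C = P + 8.6·(-0.9736, 0.2284) = (28.07, 46.87). Then |TC| = |C − T| = 54.63.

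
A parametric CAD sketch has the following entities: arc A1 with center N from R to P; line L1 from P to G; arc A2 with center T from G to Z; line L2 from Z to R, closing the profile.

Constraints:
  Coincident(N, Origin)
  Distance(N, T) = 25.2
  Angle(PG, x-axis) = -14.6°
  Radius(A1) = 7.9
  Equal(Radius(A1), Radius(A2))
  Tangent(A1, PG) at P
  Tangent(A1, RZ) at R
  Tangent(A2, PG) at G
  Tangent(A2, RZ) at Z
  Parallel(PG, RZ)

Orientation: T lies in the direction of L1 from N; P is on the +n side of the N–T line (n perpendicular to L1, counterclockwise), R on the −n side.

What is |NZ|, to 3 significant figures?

26.4

The slot axis is L1's direction at -14.6°, so u = (cos -14.6°, sin -14.6°) = (0.968, -0.252) and n = (−sin -14.6°, cos -14.6°) = (0.252, 0.968). N is at the origin and T lies 25.2 along u from N, so T = 25.2·u = (24.4, -6.35). Tangency of A1 to both parallel lines with radius 7.9 puts P and R at N ± 7.9·n: P = (1.99, 7.64), R = (-1.99, -7.64). Equal radii place G and Z the same way about T: G = T + 7.9·n = (26.4, 1.29), Z = T − 7.9·n = (22.4, -14.0). Then |NZ| = |Z − N| = 26.4.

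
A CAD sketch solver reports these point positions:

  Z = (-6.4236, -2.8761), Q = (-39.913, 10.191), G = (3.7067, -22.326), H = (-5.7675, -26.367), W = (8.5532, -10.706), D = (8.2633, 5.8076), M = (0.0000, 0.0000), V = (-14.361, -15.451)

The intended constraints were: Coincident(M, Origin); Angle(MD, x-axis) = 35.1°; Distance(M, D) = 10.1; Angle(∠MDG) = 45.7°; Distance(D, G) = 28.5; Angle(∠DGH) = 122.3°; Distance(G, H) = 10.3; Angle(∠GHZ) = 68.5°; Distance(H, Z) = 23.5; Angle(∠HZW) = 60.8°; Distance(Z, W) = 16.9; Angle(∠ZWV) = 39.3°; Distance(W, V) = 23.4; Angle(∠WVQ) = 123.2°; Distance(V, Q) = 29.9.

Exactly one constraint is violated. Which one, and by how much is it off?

Distance(V, Q) = 29.9 — off by 6.30.

M = (0.00, 0.00) ✓; MD at 35.10° ✓; |MD| = 10.10 ✓; ∠MDG = 45.70° ✓; |DG| = 28.50 ✓; ∠DGH = 122.3° ✓; |GH| = 10.30 ✓; ∠GHZ = 68.50° ✓; |HZ| = 23.50 ✓; ∠HZW = 60.80° ✓; |ZW| = 16.90 ✓; ∠ZWV = 39.30° ✓; |WV| = 23.40 ✓; ∠WVQ = 123.2° ✓; |VQ| = 36.20 ✗.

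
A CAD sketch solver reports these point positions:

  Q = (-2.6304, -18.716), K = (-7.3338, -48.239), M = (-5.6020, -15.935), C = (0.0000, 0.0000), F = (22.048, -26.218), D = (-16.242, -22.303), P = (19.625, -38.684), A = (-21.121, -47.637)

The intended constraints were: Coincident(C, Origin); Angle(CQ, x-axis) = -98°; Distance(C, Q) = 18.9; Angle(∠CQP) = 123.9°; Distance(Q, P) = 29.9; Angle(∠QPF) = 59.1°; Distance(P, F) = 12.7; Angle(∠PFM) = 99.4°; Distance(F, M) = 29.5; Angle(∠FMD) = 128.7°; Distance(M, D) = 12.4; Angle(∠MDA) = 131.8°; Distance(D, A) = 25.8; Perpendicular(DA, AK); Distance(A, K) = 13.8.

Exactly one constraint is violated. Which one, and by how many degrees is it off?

Perpendicular(DA, AK) — off by 8.40°.

C = (0.00, 0.00) ✓; CQ at -98.00° ✓; |CQ| = 18.90 ✓; ∠CQP = 123.9° ✓; |QP| = 29.90 ✓; ∠QPF = 59.10° ✓; |PF| = 12.70 ✓; ∠PFM = 99.40° ✓; |FM| = 29.50 ✓; ∠FMD = 128.7° ✓; |MD| = 12.40 ✓; ∠MDA = 131.8° ✓; |DA| = 25.80 ✓; ∠(DA, AK) = 98.40° ✗; |AK| = 13.80 ✓.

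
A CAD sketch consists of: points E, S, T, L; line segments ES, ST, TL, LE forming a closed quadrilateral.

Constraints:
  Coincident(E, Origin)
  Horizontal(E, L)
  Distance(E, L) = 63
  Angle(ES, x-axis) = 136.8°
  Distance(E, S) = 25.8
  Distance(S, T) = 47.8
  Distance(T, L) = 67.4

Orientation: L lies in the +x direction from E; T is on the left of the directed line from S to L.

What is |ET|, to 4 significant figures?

52.15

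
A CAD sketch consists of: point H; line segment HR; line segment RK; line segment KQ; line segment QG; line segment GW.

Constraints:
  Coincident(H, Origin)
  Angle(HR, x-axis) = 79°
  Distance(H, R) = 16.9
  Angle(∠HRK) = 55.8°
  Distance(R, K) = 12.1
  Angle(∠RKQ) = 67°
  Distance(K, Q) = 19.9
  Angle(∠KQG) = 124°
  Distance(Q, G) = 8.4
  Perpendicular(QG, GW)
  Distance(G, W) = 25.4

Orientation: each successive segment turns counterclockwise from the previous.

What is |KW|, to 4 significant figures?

21.46

H is at the origin; HR runs at 79.0° with length 16.9, so R = (3.225, 16.59). ∠HRK = 55.8° gives RK at -156.8° from the x-axis; with |RK| = 12.1, K = (-7.897, 11.82). ∠RKQ = 67.0° gives KQ at -43.80° from the x-axis; with |KQ| = 19.9, Q = (6.466, -1.951). ∠KQG = 124.0° gives QG at 12.20° from the x-axis; with |QG| = 8.4, G = (14.68, -0.1757). QG ⟂ GW, so GW runs at 102.2°; with |GW| = 25.4, W = (9.309, 24.65). Then |KW| = |W − K| = 21.46.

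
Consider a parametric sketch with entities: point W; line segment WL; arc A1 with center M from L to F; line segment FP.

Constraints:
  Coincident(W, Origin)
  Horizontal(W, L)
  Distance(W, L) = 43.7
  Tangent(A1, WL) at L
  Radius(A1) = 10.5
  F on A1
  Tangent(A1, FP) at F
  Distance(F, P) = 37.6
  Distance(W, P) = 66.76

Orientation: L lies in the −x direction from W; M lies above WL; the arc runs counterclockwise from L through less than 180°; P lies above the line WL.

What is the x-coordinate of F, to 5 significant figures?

-33.668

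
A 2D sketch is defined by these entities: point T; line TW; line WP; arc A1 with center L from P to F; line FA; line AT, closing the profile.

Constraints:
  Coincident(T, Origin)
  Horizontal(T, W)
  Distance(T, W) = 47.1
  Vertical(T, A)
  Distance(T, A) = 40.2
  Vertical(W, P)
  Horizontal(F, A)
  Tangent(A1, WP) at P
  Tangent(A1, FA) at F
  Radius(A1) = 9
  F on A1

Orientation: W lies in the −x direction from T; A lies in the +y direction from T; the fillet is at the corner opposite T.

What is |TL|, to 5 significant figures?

49.245

TA is vertical with |TA| = 40.2 and A on the +y side, so A = (0.0000, 40.200). The virtual corner opposite T is at (-47.100, 40.200). Since A1 is tangent to WP there, LP ⟂ WP and since A1 is tangent to FA there, LF ⟂ FA, with radius 9.0, so the center L sits 9.0 in from both sides at L = (-38.100, 31.200). Then |TL| = |L − T| = 49.245.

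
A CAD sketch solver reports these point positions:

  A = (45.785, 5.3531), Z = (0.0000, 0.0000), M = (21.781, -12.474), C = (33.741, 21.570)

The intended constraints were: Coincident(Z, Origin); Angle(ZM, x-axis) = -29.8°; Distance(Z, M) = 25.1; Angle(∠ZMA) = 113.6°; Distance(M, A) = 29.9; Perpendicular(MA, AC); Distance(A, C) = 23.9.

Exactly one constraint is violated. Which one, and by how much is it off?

Distance(A, C) = 23.9 — off by 3.70.

Z = (0.00, 0.00) ✓; ZM at -29.80° ✓; |ZM| = 25.10 ✓; ∠ZMA = 113.6° ✓; |MA| = 29.90 ✓; ∠(MA, AC) = 90.00° ✓; |AC| = 20.20 ✗.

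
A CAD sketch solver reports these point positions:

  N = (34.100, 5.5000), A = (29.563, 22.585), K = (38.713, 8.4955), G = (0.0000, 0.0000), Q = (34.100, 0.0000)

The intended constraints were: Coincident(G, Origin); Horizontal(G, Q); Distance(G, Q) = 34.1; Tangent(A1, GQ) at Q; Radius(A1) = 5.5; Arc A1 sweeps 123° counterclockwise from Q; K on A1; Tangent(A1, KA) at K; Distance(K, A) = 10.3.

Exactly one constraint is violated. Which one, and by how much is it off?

Distance(K, A) = 10.3 — off by 6.50.

G = (0.00, 0.00) ✓; G.y = 0.00, Q.y = 0.00 ✓; |GQ| = 34.10 ✓; ∠(NQ, QG) = 90.00° ✓; |NQ| = 5.500 ✓; bearing(N→K) − bearing(N→Q) = 123.0° ✓; |NK| = 5.500 ✓; ∠(NK, KA) = 90.00° ✓; |KA| = 16.80 ✗.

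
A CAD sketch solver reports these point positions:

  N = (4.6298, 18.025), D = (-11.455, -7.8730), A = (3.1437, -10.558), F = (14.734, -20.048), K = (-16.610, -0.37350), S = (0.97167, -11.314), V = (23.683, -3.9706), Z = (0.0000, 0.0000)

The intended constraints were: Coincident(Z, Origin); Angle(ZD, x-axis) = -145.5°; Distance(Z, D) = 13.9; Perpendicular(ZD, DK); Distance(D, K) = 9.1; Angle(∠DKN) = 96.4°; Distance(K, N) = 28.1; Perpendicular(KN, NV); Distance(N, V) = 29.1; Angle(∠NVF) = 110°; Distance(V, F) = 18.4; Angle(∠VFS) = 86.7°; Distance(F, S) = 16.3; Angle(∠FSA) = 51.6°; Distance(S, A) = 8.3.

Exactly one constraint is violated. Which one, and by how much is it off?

Distance(S, A) = 8.3 — off by 6.00.

Z = (0.00, 0.00) ✓; ZD at -145.5° ✓; |ZD| = 13.90 ✓; ∠(ZD, DK) = 90.00° ✓; |DK| = 9.100 ✓; ∠DKN = 96.40° ✓; |KN| = 28.10 ✓; ∠(KN, NV) = 90.00° ✓; |NV| = 29.10 ✓; ∠NVF = 110.0° ✓; |VF| = 18.40 ✓; ∠VFS = 86.70° ✓; |FS| = 16.30 ✓; ∠FSA = 51.59° ✓; |SA| = 2.300 ✗.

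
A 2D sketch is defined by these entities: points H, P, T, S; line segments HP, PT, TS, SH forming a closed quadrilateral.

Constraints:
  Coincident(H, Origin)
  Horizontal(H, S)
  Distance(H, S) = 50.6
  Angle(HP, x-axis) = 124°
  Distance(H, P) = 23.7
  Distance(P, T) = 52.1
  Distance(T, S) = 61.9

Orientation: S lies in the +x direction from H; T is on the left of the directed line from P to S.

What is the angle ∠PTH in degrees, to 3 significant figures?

22.5°

Checks: |PT| = 52.10 ✓; |TS| = 61.90 ✓.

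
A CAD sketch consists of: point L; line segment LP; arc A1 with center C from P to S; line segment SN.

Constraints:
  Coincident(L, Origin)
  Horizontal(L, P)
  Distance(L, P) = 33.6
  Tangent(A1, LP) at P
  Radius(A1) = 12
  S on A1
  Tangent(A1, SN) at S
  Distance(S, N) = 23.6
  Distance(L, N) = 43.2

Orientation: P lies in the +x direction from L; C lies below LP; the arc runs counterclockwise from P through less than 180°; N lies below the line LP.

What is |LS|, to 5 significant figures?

25.156

Checks: |CS| = 12.00 ✓; ∠(CS, SN) = 90.00° ✓; |SN| = 23.60 ✓; |LN| = 43.20 ✓.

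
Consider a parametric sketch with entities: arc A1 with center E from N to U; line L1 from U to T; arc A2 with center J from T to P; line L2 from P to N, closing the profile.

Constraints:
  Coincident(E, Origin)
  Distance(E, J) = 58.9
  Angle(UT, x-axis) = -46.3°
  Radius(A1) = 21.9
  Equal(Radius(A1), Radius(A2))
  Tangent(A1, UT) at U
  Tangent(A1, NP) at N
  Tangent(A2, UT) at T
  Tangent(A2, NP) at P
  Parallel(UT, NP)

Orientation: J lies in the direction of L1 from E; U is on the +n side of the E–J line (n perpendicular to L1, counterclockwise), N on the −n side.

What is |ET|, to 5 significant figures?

62.840

The slot axis is L1's direction at -46.3°, so u = (cos -46.3°, sin -46.3°) = (0.69088, -0.72297) and n = (−sin -46.3°, cos -46.3°) = (0.72297, 0.69088). E is at the origin and J lies 58.9 along u from E, so J = 58.9·u = (40.693, -42.583). Tangency of A1 to both parallel lines with radius 21.9 puts U and N at E ± 21.9·n: U = (15.833, 15.130), N = (-15.833, -15.130). Equal radii place T and P the same way about J: T = J + 21.9·n = (56.526, -27.452), P = J − 21.9·n = (24.860, -57.713). Then |ET| = |T − E| = 62.840.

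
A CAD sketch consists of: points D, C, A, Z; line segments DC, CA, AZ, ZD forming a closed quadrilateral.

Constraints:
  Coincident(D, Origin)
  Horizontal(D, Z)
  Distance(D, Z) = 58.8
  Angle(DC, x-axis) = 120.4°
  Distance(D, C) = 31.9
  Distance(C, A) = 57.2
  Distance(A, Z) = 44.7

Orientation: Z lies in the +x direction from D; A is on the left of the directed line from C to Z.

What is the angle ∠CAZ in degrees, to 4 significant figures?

102.5°

D is at the origin; D and Z share the same y with |DZ| = 58.8 and Z in +x, so Z = (58.8, 0). DC runs at 120.4° with |DC| = 31.9, so C = (-16.14, 27.51). A is determined by |CA| = 57.2 and |AZ| = 44.7 together: it lies at the intersection of circle(C, 57.2) and circle(Z, 44.7). With |CZ| = 79.83, the foot of the radical line on CZ is 47.89 from C and the perpendicular offset is √(57.2² − 47.89²) = 31.27. Taking the left-of-CZ solution: A = (39.60, 40.36).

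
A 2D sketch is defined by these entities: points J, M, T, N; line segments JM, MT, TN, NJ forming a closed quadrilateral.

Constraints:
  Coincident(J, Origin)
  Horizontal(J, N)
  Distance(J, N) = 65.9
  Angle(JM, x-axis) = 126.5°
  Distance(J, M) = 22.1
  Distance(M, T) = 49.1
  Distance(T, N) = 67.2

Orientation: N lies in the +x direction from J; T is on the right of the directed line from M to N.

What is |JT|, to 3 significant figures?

28.4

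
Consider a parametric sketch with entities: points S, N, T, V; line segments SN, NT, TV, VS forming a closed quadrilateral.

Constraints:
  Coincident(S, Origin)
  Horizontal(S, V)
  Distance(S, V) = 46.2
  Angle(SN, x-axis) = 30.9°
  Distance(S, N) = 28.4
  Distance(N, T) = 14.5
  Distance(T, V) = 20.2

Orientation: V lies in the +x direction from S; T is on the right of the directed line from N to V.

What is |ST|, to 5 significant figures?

26.001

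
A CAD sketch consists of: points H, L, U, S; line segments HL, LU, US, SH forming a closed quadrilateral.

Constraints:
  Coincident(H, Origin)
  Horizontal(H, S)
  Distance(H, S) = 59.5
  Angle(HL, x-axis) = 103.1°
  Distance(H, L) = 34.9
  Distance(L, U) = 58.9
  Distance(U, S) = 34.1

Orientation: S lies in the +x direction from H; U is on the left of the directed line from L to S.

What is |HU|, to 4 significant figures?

60.74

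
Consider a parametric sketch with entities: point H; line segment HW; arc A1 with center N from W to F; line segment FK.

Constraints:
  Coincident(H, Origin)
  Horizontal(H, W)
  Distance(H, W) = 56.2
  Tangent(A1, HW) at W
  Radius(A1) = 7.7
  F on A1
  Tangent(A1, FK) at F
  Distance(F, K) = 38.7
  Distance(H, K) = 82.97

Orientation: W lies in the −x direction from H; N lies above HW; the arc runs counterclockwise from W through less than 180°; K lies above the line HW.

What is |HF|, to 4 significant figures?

51.01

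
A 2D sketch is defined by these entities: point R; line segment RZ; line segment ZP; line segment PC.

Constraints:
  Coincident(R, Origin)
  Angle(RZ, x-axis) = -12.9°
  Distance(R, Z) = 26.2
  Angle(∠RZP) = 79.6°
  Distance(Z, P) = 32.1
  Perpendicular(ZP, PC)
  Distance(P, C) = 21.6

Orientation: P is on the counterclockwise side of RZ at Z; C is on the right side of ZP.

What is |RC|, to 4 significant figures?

54.71

∠RZP = 79.6°, so ZP runs at -12.9° + (180° − 79.6°) = 87.50° from the x-axis; with |ZP| = 32.1, P = Z + 32.1·(cos 87.50°, sin 87.50°) = (26.94, 26.22). ZP ⟂ PC; with |PC| = 21.6 on the right of ZP, C = P + 21.6·(0.9990, -0.04362) = (48.52, 25.28). Then |RC| = |C − R| = 54.71.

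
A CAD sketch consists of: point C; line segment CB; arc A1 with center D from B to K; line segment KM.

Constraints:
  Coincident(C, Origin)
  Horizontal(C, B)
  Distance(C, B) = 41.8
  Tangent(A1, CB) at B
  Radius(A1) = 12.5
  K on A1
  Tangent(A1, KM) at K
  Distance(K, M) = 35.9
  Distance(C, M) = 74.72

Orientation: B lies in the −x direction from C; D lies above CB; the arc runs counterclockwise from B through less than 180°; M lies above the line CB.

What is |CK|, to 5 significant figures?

39.244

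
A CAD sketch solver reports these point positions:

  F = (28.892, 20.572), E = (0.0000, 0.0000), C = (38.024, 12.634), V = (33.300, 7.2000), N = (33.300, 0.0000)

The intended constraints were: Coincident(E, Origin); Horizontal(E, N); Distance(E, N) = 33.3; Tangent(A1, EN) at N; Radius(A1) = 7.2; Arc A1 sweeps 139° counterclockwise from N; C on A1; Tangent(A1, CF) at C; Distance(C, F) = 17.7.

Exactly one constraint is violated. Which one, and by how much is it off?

Distance(C, F) = 17.7 — off by 5.60.

E = (0.00, 0.00) ✓; E.y = 0.00, N.y = 0.00 ✓; |EN| = 33.30 ✓; ∠(VN, NE) = 90.00° ✓; |VN| = 7.200 ✓; bearing(V→C) − bearing(V→N) = 139.0° ✓; |VC| = 7.200 ✓; ∠(VC, CF) = 90.00° ✓; |CF| = 12.10 ✗.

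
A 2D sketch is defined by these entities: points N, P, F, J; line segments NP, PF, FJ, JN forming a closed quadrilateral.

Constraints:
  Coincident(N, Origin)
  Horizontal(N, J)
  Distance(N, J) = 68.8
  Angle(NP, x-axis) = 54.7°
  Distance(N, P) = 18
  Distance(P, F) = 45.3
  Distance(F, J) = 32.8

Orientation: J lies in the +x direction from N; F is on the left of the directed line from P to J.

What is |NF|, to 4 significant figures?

60.74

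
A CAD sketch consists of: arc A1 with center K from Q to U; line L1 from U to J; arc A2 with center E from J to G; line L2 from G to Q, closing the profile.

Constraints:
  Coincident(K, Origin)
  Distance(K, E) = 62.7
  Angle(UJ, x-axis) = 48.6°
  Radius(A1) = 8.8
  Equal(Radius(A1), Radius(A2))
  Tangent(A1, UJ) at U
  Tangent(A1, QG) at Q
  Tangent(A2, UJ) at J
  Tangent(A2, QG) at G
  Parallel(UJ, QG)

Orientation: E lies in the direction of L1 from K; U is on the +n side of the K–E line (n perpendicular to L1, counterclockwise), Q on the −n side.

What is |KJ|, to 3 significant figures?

63.3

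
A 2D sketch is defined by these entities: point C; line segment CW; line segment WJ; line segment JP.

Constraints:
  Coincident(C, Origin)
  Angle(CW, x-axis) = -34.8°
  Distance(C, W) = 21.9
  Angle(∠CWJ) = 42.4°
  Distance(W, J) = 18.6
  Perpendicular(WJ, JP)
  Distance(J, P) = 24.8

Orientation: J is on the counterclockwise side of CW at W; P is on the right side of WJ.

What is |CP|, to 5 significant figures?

39.642

C is at the origin; CW runs at -34.8° with length 21.9, so W = 21.9·(cos -34.8°, sin -34.8°) = (17.983, -12.499). ∠CWJ = 42.4°, so WJ runs at -34.8° + (180° − 42.4°) = 102.80° from the x-axis; with |WJ| = 18.6, J = W + 18.6·(cos 102.80°, sin 102.80°) = (13.862, 5.6392). WJ is perpendicular to JP; with |JP| = 24.8 on the right of WJ, P = J + 24.8·(0.97515, 0.22155) = (38.046, 11.134). Then |CP| = |P − C| = 39.642.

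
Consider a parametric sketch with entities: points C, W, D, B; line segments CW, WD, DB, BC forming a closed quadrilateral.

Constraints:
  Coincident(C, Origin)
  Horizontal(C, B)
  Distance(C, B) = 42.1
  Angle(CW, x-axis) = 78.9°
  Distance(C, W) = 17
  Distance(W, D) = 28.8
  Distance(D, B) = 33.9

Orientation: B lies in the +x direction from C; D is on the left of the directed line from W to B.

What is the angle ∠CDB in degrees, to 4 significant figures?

66.47°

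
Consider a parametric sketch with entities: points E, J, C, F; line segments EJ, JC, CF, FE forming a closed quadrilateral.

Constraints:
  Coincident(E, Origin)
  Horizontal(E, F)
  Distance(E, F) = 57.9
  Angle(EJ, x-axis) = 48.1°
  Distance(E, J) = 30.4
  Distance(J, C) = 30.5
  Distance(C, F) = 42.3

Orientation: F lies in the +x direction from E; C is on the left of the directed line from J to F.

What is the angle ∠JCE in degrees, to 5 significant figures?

6.3002°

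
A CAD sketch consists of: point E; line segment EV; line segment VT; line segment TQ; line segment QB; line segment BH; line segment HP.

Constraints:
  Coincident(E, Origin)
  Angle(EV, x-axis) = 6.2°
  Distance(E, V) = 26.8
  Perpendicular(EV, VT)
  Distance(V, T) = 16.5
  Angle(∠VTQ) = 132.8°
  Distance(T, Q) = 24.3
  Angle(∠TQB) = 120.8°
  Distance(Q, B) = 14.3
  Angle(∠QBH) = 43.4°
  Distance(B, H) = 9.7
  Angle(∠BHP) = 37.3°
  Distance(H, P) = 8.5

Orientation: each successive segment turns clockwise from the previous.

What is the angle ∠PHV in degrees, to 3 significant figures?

163°

∠QBH = 43.4° gives BH at 33.2° from the x-axis; with |BH| = 9.7, H = (6.53, -24.0). ∠BHP = 37.3° gives HP at -109° from the x-axis; with |HP| = 8.5, P = (3.69, -32.0). Then cos ∠PHV = HP·HV / (|HP||HV|), giving 163°.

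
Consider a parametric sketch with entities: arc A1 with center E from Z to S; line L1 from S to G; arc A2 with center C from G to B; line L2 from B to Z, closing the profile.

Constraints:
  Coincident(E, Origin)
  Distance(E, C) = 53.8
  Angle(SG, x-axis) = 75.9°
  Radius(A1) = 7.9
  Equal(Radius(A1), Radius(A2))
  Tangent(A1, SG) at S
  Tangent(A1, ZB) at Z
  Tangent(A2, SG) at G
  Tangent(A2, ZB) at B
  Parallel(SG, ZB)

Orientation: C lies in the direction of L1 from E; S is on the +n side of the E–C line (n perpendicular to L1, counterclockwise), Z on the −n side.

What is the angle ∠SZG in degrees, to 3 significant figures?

73.6°

The slot axis is L1's direction at 75.9°, so u = (cos 75.9°, sin 75.9°) = (0.244, 0.970) and n = (−sin 75.9°, cos 75.9°) = (-0.970, 0.244). E is at the origin and C lies 53.8 along u from E, so C = 53.8·u = (13.1, 52.2). Tangency of A1 to both parallel lines with radius 7.9 puts S and Z at E ± 7.9·n: S = (-7.66, 1.92), Z = (7.66, -1.92). Equal radii place G and B the same way about C: G = C + 7.9·n = (5.44, 54.1), B = C − 7.9·n = (20.8, 50.3). Then cos ∠SZG = ZS·ZG / (|ZS||ZG|), giving 73.6°.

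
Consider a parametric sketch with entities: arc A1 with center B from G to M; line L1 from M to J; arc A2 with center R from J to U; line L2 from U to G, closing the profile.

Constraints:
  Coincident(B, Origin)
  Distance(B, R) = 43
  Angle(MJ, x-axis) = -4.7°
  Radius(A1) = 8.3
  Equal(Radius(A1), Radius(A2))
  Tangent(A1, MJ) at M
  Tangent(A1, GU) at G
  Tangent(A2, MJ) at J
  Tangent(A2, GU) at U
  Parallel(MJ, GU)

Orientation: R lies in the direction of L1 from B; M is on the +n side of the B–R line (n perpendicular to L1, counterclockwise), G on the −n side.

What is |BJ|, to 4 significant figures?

43.79

The slot axis is L1's direction at -4.7°, so u = (cos -4.7°, sin -4.7°) = (0.9966, -0.08194) and n = (−sin -4.7°, cos -4.7°) = (0.08194, 0.9966). B is at the origin and R lies 43.0 along u from B, so R = 43.0·u = (42.86, -3.523). Tangency of A1 to both parallel lines with radius 8.3 puts M and G at B ± 8.3·n: M = (0.6801, 8.272), G = (-0.6801, -8.272). Equal radii place J and U the same way about R: J = R + 8.3·n = (43.54, 4.749), U = R − 8.3·n = (42.18, -11.80). Then |BJ| = |J − B| = 43.79.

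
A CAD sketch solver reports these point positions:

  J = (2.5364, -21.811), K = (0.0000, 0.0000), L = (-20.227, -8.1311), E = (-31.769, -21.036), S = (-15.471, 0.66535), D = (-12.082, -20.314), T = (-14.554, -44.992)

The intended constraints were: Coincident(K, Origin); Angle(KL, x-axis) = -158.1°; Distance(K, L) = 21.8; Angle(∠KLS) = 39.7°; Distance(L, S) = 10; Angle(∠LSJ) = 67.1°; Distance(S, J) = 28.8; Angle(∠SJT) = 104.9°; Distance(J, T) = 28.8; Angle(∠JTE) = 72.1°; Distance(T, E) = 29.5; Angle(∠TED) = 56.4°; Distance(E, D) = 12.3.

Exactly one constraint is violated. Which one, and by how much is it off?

Distance(E, D) = 12.3 — off by 7.40.

K = (0.00, 0.00) ✓; KL at -158.1° ✓; |KL| = 21.80 ✓; ∠KLS = 39.70° ✓; |LS| = 10.00 ✓; ∠LSJ = 67.10° ✓; |SJ| = 28.80 ✓; ∠SJT = 104.9° ✓; |JT| = 28.80 ✓; ∠JTE = 72.10° ✓; |TE| = 29.50 ✓; ∠TED = 56.40° ✓; |ED| = 19.70 ✗.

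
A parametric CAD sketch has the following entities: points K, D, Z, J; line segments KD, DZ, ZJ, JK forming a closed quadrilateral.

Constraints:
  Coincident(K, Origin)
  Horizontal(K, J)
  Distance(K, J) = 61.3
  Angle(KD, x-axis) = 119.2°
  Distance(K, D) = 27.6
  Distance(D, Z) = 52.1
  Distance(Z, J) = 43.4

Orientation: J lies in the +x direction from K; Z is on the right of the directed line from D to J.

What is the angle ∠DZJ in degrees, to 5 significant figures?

110.35°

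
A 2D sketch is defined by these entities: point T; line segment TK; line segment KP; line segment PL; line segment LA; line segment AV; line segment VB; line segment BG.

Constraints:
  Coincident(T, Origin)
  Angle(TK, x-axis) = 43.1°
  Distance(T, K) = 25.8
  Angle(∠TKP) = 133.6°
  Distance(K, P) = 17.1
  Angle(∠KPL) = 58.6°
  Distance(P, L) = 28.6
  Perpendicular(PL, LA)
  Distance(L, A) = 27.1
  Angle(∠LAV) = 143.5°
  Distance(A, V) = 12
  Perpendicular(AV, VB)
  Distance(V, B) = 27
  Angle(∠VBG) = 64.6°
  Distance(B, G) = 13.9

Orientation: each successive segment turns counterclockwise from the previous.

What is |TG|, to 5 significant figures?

22.883

T is at the origin; TK runs at 43.1° with length 25.8, so K = (18.838, 17.628). ∠TKP = 133.6° gives KP at 89.500° from the x-axis; with |KP| = 17.1, P = (18.987, 34.728). ∠KPL = 58.6° gives PL at -149.10° from the x-axis; with |PL| = 28.6, L = (-5.5532, 20.041). PL ⟂ LA, so LA runs at -59.100°; with |LA| = 27.1, A = (8.3637, -3.2130). ∠LAV = 143.5° gives AV at -22.600° from the x-axis; with |AV| = 12.0, V = (19.442, -7.8246). The perpendicularity gives VB at right angles to AV, so VB runs at 67.400°; with |VB| = 27.0, B = (29.818, 17.102). ∠VBG = 64.6° gives BG at -177.20° from the x-axis; with |BG| = 13.9, G = (15.935, 16.423). Then |TG| = |G − T| = 22.883.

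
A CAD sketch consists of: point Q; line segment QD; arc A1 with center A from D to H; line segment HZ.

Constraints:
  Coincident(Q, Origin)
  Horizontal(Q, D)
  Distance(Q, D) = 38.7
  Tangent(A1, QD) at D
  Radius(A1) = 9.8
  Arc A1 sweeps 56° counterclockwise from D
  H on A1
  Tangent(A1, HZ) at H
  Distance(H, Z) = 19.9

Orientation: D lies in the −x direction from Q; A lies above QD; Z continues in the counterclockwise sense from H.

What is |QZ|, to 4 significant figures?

28.49

Q is at the origin; Q and D share the same y with |QD| = 38.7 and D on the −x side, so D = (-38.70, 0.000). Tangency of A1 to QD means the radius AD is perpendicular to QD, so A = D + (0, 9.8) = (-38.70, 9.800). On A1, D sits at bearing -90° from A; a 56° counterclockwise sweep puts H at bearing -34°, so H = A + 9.8·(cos -34°, sin -34°) = (-30.58, 4.320). The tangent condition forces AH to be normal to HZ, so HZ runs along (−sin -34°, cos -34°); with |HZ| = 19.9, Z = (-19.45, 20.82). Then |QZ| = |Z − Q| = 28.49.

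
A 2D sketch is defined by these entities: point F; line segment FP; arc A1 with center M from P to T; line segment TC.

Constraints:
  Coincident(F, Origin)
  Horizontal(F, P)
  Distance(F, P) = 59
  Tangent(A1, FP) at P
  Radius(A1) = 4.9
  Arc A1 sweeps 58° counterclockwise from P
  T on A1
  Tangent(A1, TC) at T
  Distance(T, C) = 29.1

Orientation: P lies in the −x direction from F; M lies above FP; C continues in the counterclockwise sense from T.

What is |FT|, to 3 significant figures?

54.9

F is at the origin; F and P share the same y with |FP| = 59.0 and P on the −x side, so P = (-59.0, 0.00). Tangency of A1 to FP means the radius MP is perpendicular to FP, so M = P + (0, 4.9) = (-59.0, 4.90). On A1, P sits at bearing -90° from M; a 58° counterclockwise sweep puts T at bearing -32°, so T = M + 4.9·(cos -32°, sin -32°) = (-54.8, 2.30). Then |FT| = |T − F| = 54.9.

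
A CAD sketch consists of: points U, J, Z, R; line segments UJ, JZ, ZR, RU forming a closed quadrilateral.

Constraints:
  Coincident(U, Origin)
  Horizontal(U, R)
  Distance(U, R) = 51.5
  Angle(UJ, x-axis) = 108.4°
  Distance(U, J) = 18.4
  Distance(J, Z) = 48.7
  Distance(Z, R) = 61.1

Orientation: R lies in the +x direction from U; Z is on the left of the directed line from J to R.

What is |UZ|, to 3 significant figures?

60.5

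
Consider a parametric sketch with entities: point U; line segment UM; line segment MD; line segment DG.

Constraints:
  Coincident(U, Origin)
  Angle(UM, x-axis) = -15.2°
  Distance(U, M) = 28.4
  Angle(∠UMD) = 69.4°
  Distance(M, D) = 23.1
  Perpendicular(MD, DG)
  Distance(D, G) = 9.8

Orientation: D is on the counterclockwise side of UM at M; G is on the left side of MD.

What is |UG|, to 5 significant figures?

21.296

U is at the origin; UM runs at -15.2° with length 28.4, so M = 28.4·(cos -15.2°, sin -15.2°) = (27.406, -7.4462). ∠UMD = 69.4°, so MD runs at -15.2° + (180° − 69.4°) = 95.400° from the x-axis; with |MD| = 23.1, D = M + 23.1·(cos 95.400°, sin 95.400°) = (25.233, 15.551). MD ⟂ DG; with |DG| = 9.8 on the left of MD, G = D + 9.8·(-0.99556, -0.094108) = (15.476, 14.629). Then |UG| = |G − U| = 21.296.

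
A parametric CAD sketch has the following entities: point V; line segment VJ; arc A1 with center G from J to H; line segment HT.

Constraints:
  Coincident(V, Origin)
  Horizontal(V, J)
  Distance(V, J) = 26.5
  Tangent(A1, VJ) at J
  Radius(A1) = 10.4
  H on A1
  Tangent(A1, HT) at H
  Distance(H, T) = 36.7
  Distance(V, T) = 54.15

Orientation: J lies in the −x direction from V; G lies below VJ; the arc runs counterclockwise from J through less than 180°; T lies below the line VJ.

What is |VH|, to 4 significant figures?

38.86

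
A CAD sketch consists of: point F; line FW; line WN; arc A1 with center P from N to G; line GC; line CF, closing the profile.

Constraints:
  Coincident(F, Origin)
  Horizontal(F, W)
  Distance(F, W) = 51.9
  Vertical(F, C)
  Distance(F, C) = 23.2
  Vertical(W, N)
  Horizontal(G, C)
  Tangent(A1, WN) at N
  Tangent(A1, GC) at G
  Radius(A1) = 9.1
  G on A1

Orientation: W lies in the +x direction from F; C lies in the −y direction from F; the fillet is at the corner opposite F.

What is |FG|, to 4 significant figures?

48.68

F is at the origin; FW is horizontal with |FW| = 51.9 and W on the +x side, so W = (51.90, 0.000). FC is vertical with |FC| = 23.2 and C on the −y side, so C = (0.000, -23.20). The virtual corner opposite F is at (51.90, -23.20). A1 meets WN tangentially, so PN is at right angles to WN and tangency of A1 to GC means the radius PG is perpendicular to GC, with radius 9.1, so the center P sits 9.1 in from both sides at P = (42.80, -14.10). That places the tangent points at N = (51.90, -14.10) on WN and G = (42.80, -23.20) on GC. Then |FG| = |G − F| = 48.68.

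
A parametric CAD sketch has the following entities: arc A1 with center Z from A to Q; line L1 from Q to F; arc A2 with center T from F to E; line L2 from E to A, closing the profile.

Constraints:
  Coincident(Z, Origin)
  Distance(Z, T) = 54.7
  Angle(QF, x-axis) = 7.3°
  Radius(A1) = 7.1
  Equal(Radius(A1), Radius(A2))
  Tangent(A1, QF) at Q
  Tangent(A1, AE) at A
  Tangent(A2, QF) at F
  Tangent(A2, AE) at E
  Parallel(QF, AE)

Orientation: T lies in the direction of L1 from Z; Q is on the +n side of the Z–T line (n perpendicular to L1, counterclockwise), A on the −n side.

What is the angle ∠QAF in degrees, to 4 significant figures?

75.45°

The slot axis is L1's direction at 7.3°, so u = (cos 7.3°, sin 7.3°) = (0.9919, 0.1271) and n = (−sin 7.3°, cos 7.3°) = (-0.1271, 0.9919). Z is at the origin and T lies 54.7 along u from Z, so T = 54.7·u = (54.26, 6.950). Tangency of A1 to both parallel lines with radius 7.1 puts Q and A at Z ± 7.1·n: Q = (-0.9022, 7.042), A = (0.9022, -7.042). Equal radii place F and E the same way about T: F = T + 7.1·n = (53.35, 13.99), E = T − 7.1·n = (55.16, -0.09202). Then cos ∠QAF = AQ·AF / (|AQ||AF|), giving 75.45°.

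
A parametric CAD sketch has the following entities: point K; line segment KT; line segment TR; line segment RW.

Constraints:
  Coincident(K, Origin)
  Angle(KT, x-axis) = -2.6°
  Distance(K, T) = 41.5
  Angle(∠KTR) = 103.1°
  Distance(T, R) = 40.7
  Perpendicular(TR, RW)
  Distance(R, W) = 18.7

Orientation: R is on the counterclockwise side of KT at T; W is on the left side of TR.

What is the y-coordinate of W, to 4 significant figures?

42.36

∠KTR = 103.1°, so TR runs at -2.6° + (180° − 103.1°) = 74.30° from the x-axis; with |TR| = 40.7, R = T + 40.7·(cos 74.30°, sin 74.30°) = (52.47, 37.30). TR is perpendicular to RW; with |RW| = 18.7 on the left of TR, W = R + 18.7·(-0.9627, 0.2706) = (34.47, 42.36). So W.y = 42.36.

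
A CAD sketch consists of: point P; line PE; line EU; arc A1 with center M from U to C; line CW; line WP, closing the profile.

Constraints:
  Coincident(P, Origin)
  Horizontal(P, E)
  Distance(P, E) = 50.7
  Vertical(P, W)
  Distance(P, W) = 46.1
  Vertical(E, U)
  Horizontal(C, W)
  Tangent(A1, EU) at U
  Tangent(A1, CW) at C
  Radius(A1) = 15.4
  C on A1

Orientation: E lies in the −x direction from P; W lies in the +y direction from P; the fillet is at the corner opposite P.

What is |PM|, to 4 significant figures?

46.78

P is at the origin; P and E share the same y with |PE| = 50.7 and E on the −x side, so E = (-50.70, 0.000). P and W share the same x with |PW| = 46.1 and W on the +y side, so W = (0.000, 46.10). The virtual corner opposite P is at (-50.70, 46.10). A1 meets EU tangentially, so MU is at right angles to EU and the tangent condition forces MC to be normal to CW, with radius 15.4, so the center M sits 15.4 in from both sides at M = (-35.30, 30.70). Then |PM| = |M − P| = 46.78.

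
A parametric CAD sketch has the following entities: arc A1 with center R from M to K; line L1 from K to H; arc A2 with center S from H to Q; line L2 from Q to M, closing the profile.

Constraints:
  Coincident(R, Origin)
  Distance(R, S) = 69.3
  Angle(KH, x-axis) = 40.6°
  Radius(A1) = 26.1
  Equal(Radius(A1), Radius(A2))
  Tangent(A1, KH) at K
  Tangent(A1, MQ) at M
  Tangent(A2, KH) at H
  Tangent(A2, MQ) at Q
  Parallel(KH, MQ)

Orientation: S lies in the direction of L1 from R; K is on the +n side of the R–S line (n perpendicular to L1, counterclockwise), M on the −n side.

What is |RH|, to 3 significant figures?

74.1

The slot axis is L1's direction at 40.6°, so u = (cos 40.6°, sin 40.6°) = (0.759, 0.651) and n = (−sin 40.6°, cos 40.6°) = (-0.651, 0.759). R is at the origin and S lies 69.3 along u from R, so S = 69.3·u = (52.6, 45.1). Tangency of A1 to both parallel lines with radius 26.1 puts K and M at R ± 26.1·n: K = (-17.0, 19.8), M = (17.0, -19.8). Equal radii place H and Q the same way about S: H = S + 26.1·n = (35.6, 64.9), Q = S − 26.1·n = (69.6, 25.3). Then |RH| = |H − R| = 74.1.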